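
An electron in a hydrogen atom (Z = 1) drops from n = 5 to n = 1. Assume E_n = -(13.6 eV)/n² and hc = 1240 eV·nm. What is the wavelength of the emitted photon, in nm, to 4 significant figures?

ΔE = 13.60 × (1/1² − 1/5²) = 13.60 × 0.9600 = 13.06 eV.
λ = hc/ΔE = 1240 / 13.06 = 94.98 nm.

94.98 nm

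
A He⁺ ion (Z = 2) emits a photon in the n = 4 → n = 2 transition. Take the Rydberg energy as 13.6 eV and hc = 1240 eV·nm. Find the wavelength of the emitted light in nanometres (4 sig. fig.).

121.6 nm

For Z = 2 the level energies scale as Z², so the effective Rydberg energy is 13.6 × 4 = 54.40 eV.
ΔE = 54.40 × (1/2² − 1/4²) = 54.40 × 0.1875 = 10.20 eV.
λ = hc/ΔE = 1240 / 10.20 = 121.6 nm.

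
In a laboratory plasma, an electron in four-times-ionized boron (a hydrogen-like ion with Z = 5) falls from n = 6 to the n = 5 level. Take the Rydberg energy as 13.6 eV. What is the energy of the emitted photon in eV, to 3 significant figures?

The Bohr energies scale as Z², so for Z = 5: E_n = −340.0/n² eV.
E_6 = −340.0/36 = −9.444 eV and E_5 = −340.0/25 = −13.60 eV.
The photon energy is |E_6 − E_5| = 4.16 eV.

4.16 eV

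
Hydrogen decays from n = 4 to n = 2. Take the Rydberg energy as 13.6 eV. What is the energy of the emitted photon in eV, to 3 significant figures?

2.55 eV

E_4 = −13.60/16 = −0.8500 eV and E_2 = −13.60/4 = −3.400 eV.
The photon energy is |E_4 − E_2| = 2.55 eV.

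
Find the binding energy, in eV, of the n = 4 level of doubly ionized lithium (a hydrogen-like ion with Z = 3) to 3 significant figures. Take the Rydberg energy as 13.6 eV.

7.65 eV

E_n = −13.6 Z²/n² = −122.4/n² eV for Z = 3.
E_4 = −122.4/16 = −7.65 eV, so ionization (to E = 0) requires 7.65 eV.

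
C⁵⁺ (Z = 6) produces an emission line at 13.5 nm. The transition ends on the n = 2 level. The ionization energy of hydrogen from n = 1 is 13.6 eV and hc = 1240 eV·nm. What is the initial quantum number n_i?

The photon energy is ΔE = hc/λ = 1240 / 13.5 = 91.85 eV.
With Z = 6, ΔE = 489.6 × (1/n_f² − 1/n_i²), so 1/n_f² − 1/n_i² = 0.1876.
With n_f = 2: 1/n_i² = 1/4 − 0.1876 = 0.06239, so n_i ≈ 4.00.

n_i = 4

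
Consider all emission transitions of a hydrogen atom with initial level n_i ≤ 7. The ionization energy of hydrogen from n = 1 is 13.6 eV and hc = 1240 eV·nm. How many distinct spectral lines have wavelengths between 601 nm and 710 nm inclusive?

1

Enumerate all n_i → n_f pairs with 1 ≤ n_f < n_i ≤ 7 and compute λ = 1240 / [13.6·1·(1/n_f² − 1/n_i²)].
Lines falling in [601, 710] nm: 3→2 (656.5 nm).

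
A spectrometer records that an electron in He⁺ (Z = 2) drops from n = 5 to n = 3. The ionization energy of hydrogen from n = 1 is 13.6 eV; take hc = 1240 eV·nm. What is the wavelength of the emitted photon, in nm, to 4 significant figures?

320.5 nm

For Z = 2 the level energies scale as Z², so the effective Rydberg energy is 13.6 × 4 = 54.40 eV.
ΔE = 54.40 × (1/3² − 1/5²) = 54.40 × 0.07111 = 3.868 eV.
λ = hc/ΔE = 1240 / 3.868 = 320.5 nm.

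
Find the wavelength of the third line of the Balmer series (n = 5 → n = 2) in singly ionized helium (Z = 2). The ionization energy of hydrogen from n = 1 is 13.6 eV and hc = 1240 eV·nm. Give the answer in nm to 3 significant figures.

109 nm

The Balmer series terminates on n_f = 2; the third line has n_i = 2+3 = 5.
ΔE = 54.40 × (1/2² − 1/5²) = 11.42 eV.
λ = 1240 / 11.42 = 109 nm.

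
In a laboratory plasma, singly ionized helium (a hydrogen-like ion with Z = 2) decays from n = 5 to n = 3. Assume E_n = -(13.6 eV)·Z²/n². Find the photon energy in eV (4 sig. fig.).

The Bohr energies scale as Z², so for Z = 2: E_n = −54.40/n² eV.
E_5 = −54.40/25 = −2.176 eV and E_3 = −54.40/9 = −6.044 eV.
The photon energy is |E_5 − E_3| = 3.868 eV.

3.868 eV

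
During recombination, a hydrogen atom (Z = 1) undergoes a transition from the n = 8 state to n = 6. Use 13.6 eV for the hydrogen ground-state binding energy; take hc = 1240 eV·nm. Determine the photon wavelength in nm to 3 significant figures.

ΔE = 13.60 × (1/6² − 1/8²) = 13.60 × 0.01215 = 0.1653 eV.
λ = hc/ΔE = 1240 / 0.1653 = 7500 nm.

7500 nm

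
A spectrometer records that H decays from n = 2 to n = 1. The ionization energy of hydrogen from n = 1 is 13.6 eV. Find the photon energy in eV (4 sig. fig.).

10.20 eV

E_2 = −13.60/4 = −3.400 eV and E_1 = −13.60/1 = −13.60 eV.
The photon energy is |E_2 − E_1| = 10.20 eV.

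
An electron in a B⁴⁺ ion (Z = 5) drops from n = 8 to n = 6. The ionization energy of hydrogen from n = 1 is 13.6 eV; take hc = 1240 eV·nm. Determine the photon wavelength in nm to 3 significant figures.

300 nm

For Z = 5 the level energies scale as Z², so the effective Rydberg energy is 13.6 × 25 = 340.0 eV.
ΔE = 340.0 × (1/6² − 1/8²) = 340.0 × 0.01215 = 4.132 eV.
λ = hc/ΔE = 1240 / 4.132 = 300 nm.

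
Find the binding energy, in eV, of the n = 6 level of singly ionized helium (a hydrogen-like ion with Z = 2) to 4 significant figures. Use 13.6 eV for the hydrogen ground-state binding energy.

1.511 eV

E_n = −13.6 Z²/n² = −54.40/n² eV for Z = 2.
E_6 = −54.40/36 = −1.511 eV, so ionization (to E = 0) requires 1.511 eV.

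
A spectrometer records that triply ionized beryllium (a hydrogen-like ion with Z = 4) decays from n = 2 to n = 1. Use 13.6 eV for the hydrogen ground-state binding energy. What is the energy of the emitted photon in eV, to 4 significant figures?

The Bohr energies scale as Z², so for Z = 4: E_n = −217.6/n² eV.
E_2 = −217.6/4 = −54.40 eV and E_1 = −217.6/1 = −217.6 eV.
The photon energy is |E_2 − E_1| = 163.2 eV.

163.2 eV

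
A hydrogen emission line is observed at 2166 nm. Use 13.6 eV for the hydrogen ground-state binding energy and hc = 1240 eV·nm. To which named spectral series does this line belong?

ΔE = 1240/2166 = 0.5725 eV.
This matches 13.6 × (1/4² − 1/7²), so n_f = 4: the Brackett series.

Brackett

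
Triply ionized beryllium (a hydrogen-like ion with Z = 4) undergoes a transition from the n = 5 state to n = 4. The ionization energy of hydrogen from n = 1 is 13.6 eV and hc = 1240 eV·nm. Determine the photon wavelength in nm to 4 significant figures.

253.3 nm

For Z = 4 the level energies scale as Z², so the effective Rydberg energy is 13.6 × 16 = 217.6 eV.
ΔE = 217.6 × (1/4² − 1/5²) = 217.6 × 0.02250 = 4.896 eV.
λ = hc/ΔE = 1240 / 4.896 = 253.3 nm.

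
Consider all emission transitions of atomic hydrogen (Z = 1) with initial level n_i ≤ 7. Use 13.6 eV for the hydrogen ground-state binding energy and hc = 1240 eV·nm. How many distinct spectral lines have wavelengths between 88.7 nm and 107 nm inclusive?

5

Enumerate all n_i → n_f pairs with 1 ≤ n_f < n_i ≤ 7 and compute λ = 1240 / [13.6·1·(1/n_f² − 1/n_i²)].
Lines falling in [88.7, 107] nm: 7→1 (93.08 nm), 6→1 (93.78 nm), 5→1 (94.98 nm), 4→1 (97.25 nm), 3→1 (102.6 nm).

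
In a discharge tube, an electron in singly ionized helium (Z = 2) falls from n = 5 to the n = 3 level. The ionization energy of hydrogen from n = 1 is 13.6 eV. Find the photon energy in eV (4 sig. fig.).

The Bohr energies scale as Z², so for Z = 2: E_n = −54.40/n² eV.
E_5 = −54.40/25 = −2.176 eV and E_3 = −54.40/9 = −6.044 eV.
The photon energy is |E_5 − E_3| = 3.868 eV.

3.868 eV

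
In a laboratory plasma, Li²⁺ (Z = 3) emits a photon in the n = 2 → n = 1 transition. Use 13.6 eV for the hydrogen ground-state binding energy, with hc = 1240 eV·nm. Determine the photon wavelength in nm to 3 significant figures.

13.5 nm

For Z = 3 the level energies scale as Z², so the effective Rydberg energy is 13.6 × 9 = 122.4 eV.
ΔE = 122.4 × (1/1² − 1/2²) = 122.4 × 0.7500 = 91.80 eV.
λ = hc/ΔE = 1240 / 91.80 = 13.5 nm.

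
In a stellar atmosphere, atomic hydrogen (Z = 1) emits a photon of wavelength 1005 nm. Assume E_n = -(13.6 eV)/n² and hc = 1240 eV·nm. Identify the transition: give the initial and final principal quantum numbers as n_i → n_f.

The photon energy is ΔE = hc/λ = 1240 / 1005 = 1.234 eV.
With Z = 1, ΔE = 13.60 × (1/n_f² − 1/n_i²), so 1/n_f² − 1/n_i² = 0.09072.
Trying n_f = 3 gives 1/n_i² = 0.02039, i.e. n_i ≈ 7; this pair matches.

n_i = 7, n_f = 3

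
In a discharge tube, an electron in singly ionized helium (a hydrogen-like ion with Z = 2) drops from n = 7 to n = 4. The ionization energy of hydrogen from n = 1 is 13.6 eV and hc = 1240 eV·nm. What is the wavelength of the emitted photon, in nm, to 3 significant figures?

542 nm

For Z = 2 the level energies scale as Z², so the effective Rydberg energy is 13.6 × 4 = 54.40 eV.
ΔE = 54.40 × (1/4² − 1/7²) = 54.40 × 0.04209 = 2.290 eV.
λ = hc/ΔE = 1240 / 2.290 = 542 nm.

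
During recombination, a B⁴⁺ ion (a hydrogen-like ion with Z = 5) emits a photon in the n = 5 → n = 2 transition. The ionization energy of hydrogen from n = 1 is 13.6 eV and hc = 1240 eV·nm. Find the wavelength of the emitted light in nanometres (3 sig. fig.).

For Z = 5 the level energies scale as Z², so the effective Rydberg energy is 13.6 × 25 = 340.0 eV.
ΔE = 340.0 × (1/2² − 1/5²) = 340.0 × 0.2100 = 71.40 eV.
λ = hc/ΔE = 1240 / 71.40 = 17.4 nm.

17.4 nm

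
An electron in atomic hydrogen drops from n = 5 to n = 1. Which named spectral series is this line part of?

The series is set by the lower level: n_f = 1 is the Lyman series.

Lyman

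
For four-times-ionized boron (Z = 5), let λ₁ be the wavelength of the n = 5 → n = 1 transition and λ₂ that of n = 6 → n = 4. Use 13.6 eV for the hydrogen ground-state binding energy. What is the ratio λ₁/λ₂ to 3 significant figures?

λ ∝ 1/ΔE ∝ 1/(1/n_f² − 1/n_i²), and the Z² and hc factors cancel in the ratio.
λ₁/λ₂ = (1/4² − 1/6²)/(1/1² − 1/5²) = 0.03472/0.9600 = 0.0362.

0.0362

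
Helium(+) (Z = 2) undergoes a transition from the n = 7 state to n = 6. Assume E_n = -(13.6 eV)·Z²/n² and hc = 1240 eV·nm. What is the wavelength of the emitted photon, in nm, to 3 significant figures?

For Z = 2 the level energies scale as Z², so the effective Rydberg energy is 13.6 × 4 = 54.40 eV.
ΔE = 54.40 × (1/6² − 1/7²) = 54.40 × 0.007370 = 0.4009 eV.
λ = hc/ΔE = 1240 / 0.4009 = 3090 nm.

3090 nm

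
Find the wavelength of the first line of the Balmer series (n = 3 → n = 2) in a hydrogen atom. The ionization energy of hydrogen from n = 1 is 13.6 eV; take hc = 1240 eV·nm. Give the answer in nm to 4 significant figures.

The Balmer series terminates on n_f = 2; the first line has n_i = 2+1 = 3.
ΔE = 13.60 × (1/2² − 1/3²) = 1.889 eV.
λ = 1240 / 1.889 = 656.5 nm.

656.5 nm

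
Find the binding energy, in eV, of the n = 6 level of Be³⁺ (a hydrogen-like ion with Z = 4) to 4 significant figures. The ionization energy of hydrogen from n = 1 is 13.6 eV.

6.044 eV

E_n = −13.6 Z²/n² = −217.6/n² eV for Z = 4.
E_6 = −217.6/36 = −6.044 eV, so ionization (to E = 0) requires 6.044 eV.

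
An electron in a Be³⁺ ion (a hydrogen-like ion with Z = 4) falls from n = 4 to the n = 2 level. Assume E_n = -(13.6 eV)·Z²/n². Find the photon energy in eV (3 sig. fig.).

The Bohr energies scale as Z², so for Z = 4: E_n = −217.6/n² eV.
E_4 = −217.6/16 = −13.60 eV and E_2 = −217.6/4 = −54.40 eV.
The photon energy is |E_4 − E_2| = 40.8 eV.

40.8 eV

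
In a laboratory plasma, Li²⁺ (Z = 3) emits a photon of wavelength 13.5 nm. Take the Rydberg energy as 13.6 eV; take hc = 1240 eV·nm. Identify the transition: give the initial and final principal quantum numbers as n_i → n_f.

n_i = 2, n_f = 1

The photon energy is ΔE = hc/λ = 1240 / 13.5 = 91.85 eV.
With Z = 3, ΔE = 122.4 × (1/n_f² − 1/n_i²), so 1/n_f² − 1/n_i² = 0.7504.
Trying n_f = 1 gives 1/n_i² = 0.2496, i.e. n_i ≈ 2; this pair matches.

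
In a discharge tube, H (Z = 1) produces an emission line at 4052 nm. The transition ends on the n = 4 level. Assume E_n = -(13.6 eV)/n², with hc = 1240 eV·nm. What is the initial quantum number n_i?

The photon energy is ΔE = hc/λ = 1240 / 4052 = 0.3060 eV.
With Z = 1, ΔE = 13.60 × (1/n_f² − 1/n_i²), so 1/n_f² − 1/n_i² = 0.02250.
With n_f = 4: 1/n_i² = 1/16 − 0.02250 = 0.04000, so n_i ≈ 5.00.

n_i = 5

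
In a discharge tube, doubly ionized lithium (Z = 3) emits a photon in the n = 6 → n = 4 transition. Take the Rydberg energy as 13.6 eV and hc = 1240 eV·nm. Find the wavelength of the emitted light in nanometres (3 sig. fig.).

For Z = 3 the level energies scale as Z², so the effective Rydberg energy is 13.6 × 9 = 122.4 eV.
ΔE = 122.4 × (1/4² − 1/6²) = 122.4 × 0.03472 = 4.250 eV.
λ = hc/ΔE = 1240 / 4.250 = 292 nm.

292 nm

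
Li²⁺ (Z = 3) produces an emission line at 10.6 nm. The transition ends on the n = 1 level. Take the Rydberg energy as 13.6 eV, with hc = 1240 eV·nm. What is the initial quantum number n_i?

The photon energy is ΔE = hc/λ = 1240 / 10.6 = 117.0 eV.
With Z = 3, ΔE = 122.4 × (1/n_f² − 1/n_i²), so 1/n_f² − 1/n_i² = 0.9557.
With n_f = 1: 1/n_i² = 1/1 − 0.9557 = 0.04427, so n_i ≈ 4.75.

n_i = 5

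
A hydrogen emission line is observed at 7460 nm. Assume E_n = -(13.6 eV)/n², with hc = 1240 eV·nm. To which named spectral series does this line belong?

ΔE = 1240/7460 = 0.1662 eV.
This matches 13.6 × (1/5² − 1/6²), so n_f = 5: the Pfund series.

Pfund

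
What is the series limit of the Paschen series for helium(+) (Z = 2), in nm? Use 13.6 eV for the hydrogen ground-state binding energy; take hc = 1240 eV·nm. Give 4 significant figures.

The Paschen series has lower level n_f = 3; the series limit corresponds to n_i → ∞.
ΔE_max = 13.6 × 4 / 3² = 6.044 eV.
λ_min = 1240 / 6.044 = 205.1 nm.

205.1 nm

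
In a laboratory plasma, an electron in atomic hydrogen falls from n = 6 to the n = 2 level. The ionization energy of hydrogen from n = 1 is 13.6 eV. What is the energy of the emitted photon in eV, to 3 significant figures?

E_6 = −13.60/36 = −0.3778 eV and E_2 = −13.60/4 = −3.400 eV.
The photon energy is |E_6 − E_2| = 3.02 eV.

3.02 eV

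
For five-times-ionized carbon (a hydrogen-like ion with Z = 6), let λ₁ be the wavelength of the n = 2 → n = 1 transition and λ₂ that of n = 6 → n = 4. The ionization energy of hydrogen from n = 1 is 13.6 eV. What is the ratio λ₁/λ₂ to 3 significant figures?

λ ∝ 1/ΔE ∝ 1/(1/n_f² − 1/n_i²), and the Z² and hc factors cancel in the ratio.
λ₁/λ₂ = (1/4² − 1/6²)/(1/1² − 1/2²) = 0.03472/0.7500 = 0.0463.

0.0463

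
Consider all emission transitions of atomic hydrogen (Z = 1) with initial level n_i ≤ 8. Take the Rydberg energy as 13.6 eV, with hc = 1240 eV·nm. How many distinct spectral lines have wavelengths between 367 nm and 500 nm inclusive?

5

Enumerate all n_i → n_f pairs with 1 ≤ n_f < n_i ≤ 8 and compute λ = 1240 / [13.6·1·(1/n_f² − 1/n_i²)].
Lines falling in [367, 500] nm: 8→2 (389.0 nm), 7→2 (397.1 nm), 6→2 (410.3 nm), 5→2 (434.2 nm), 4→2 (486.3 nm).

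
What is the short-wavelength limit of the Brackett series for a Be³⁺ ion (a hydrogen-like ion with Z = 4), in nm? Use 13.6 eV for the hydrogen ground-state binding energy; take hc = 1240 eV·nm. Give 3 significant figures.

91.2 nm

The Brackett series has lower level n_f = 4; the series limit corresponds to n_i → ∞.
ΔE_max = 13.6 × 16 / 4² = 13.60 eV.
λ_min = 1240 / 13.60 = 91.2 nm.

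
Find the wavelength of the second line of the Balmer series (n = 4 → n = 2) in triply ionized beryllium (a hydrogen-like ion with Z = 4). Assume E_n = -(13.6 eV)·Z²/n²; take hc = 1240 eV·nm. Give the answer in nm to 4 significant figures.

30.39 nm

The Balmer series terminates on n_f = 2; the second line has n_i = 2+2 = 4.
ΔE = 217.6 × (1/2² − 1/4²) = 40.80 eV.
λ = 1240 / 40.80 = 30.39 nm.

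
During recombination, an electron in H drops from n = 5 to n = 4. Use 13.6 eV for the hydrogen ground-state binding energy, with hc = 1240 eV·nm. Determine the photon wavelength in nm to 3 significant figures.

4050 nm

ΔE = 13.60 × (1/4² − 1/5²) = 13.60 × 0.02250 = 0.3060 eV.
λ = hc/ΔE = 1240 / 0.3060 = 4050 nm.
This line belongs to the Brackett series.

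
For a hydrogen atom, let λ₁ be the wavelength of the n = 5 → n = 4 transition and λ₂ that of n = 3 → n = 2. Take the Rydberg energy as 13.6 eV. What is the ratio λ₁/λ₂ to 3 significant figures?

6.17

λ ∝ 1/ΔE ∝ 1/(1/n_f² − 1/n_i²), and the Z² and hc factors cancel in the ratio.
λ₁/λ₂ = (1/2² − 1/3²)/(1/4² − 1/5²) = 0.1389/0.02250 = 6.17.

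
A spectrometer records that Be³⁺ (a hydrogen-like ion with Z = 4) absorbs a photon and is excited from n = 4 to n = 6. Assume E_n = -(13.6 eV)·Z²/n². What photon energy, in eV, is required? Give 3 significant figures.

The Bohr energies scale as Z², so for Z = 4: E_n = −217.6/n² eV.
E_6 = −217.6/36 = −6.044 eV and E_4 = −217.6/16 = −13.60 eV.
The photon energy is |E_6 − E_4| = 7.56 eV.

7.56 eV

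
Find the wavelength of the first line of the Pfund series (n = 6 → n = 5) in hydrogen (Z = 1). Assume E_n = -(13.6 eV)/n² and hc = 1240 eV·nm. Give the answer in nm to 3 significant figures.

The Pfund series terminates on n_f = 5; the first line has n_i = 5+1 = 6.
ΔE = 13.60 × (1/5² − 1/6²) = 0.1662 eV.
λ = 1240 / 0.1662 = 7460 nm.

7460 nm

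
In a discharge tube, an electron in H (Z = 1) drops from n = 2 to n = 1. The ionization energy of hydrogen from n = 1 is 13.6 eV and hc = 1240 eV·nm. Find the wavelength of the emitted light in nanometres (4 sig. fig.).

121.6 nm

ΔE = 13.60 × (1/1² − 1/2²) = 13.60 × 0.7500 = 10.20 eV.
λ = hc/ΔE = 1240 / 10.20 = 121.6 nm.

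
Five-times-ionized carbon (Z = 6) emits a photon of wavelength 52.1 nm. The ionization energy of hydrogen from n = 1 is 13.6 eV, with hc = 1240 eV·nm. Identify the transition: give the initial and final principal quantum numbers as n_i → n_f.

n_i = 4, n_f = 3

The photon energy is ΔE = hc/λ = 1240 / 52.1 = 23.80 eV.
With Z = 6, ΔE = 489.6 × (1/n_f² − 1/n_i²), so 1/n_f² − 1/n_i² = 0.04861.
Trying n_f = 3 gives 1/n_i² = 0.06250, i.e. n_i ≈ 4; this pair matches.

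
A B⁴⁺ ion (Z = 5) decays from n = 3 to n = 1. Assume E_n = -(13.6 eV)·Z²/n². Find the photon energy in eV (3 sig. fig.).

The Bohr energies scale as Z², so for Z = 5: E_n = −340.0/n² eV.
E_3 = −340.0/9 = −37.78 eV and E_1 = −340.0/1 = −340.0 eV.
The photon energy is |E_3 − E_1| = 302 eV.

302 eV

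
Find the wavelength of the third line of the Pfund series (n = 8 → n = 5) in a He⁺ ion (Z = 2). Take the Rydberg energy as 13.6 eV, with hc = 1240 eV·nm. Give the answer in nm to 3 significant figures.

The Pfund series terminates on n_f = 5; the third line has n_i = 5+3 = 8.
ΔE = 54.40 × (1/5² − 1/8²) = 1.326 eV.
λ = 1240 / 1.326 = 935 nm.

935 nm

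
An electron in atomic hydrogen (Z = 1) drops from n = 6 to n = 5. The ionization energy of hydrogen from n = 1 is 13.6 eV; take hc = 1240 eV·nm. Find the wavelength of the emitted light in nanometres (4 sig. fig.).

ΔE = 13.60 × (1/5² − 1/6²) = 13.60 × 0.01222 = 0.1662 eV.
λ = hc/ΔE = 1240 / 0.1662 = 7460 nm.

7460 nm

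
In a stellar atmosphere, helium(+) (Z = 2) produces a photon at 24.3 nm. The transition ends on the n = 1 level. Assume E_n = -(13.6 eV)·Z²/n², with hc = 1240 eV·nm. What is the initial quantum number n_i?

The photon energy is ΔE = hc/λ = 1240 / 24.3 = 51.03 eV.
With Z = 2, ΔE = 54.40 × (1/n_f² − 1/n_i²), so 1/n_f² − 1/n_i² = 0.9380.
With n_f = 1: 1/n_i² = 1/1 − 0.9380 = 0.06197, so n_i ≈ 4.02.

n_i = 4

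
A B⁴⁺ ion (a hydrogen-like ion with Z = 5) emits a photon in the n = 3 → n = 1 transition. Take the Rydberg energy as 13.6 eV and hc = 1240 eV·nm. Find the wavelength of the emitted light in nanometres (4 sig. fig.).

4.103 nm

For Z = 5 the level energies scale as Z², so the effective Rydberg energy is 13.6 × 25 = 340.0 eV.
ΔE = 340.0 × (1/1² − 1/3²) = 340.0 × 0.8889 = 302.2 eV.
λ = hc/ΔE = 1240 / 302.2 = 4.103 nm.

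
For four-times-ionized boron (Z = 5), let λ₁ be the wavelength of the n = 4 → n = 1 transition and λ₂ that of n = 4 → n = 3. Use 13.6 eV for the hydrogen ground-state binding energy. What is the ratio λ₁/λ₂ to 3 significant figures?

λ ∝ 1/ΔE ∝ 1/(1/n_f² − 1/n_i²), and the Z² and hc factors cancel in the ratio.
λ₁/λ₂ = (1/3² − 1/4²)/(1/1² − 1/4²) = 0.04861/0.9375 = 0.0519.

0.0519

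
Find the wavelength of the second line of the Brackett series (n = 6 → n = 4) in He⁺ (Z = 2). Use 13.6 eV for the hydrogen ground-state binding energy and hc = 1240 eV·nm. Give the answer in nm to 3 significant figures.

The Brackett series terminates on n_f = 4; the second line has n_i = 4+2 = 6.
ΔE = 54.40 × (1/4² − 1/6²) = 1.889 eV.
λ = 1240 / 1.889 = 656 nm.

656 nm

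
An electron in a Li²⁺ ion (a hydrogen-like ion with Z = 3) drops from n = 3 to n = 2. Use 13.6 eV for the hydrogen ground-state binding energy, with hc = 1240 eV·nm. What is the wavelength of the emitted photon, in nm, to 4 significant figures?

For Z = 3 the level energies scale as Z², so the effective Rydberg energy is 13.6 × 9 = 122.4 eV.
ΔE = 122.4 × (1/2² − 1/3²) = 122.4 × 0.1389 = 17.00 eV.
λ = hc/ΔE = 1240 / 17.00 = 72.94 nm.

72.94 nm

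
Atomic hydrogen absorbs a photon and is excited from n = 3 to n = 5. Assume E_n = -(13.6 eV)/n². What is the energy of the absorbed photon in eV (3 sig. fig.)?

0.967 eV

E_5 = −13.60/25 = −0.5440 eV and E_3 = −13.60/9 = −1.511 eV.
The photon energy is |E_5 − E_3| = 0.967 eV.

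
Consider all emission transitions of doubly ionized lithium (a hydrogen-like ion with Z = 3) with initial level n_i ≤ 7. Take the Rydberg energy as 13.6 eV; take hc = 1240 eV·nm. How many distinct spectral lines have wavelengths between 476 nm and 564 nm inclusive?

Enumerate all n_i → n_f pairs with 1 ≤ n_f < n_i ≤ 7 and compute λ = 1240 / [13.6·9·(1/n_f² − 1/n_i²)].
Lines falling in [476, 564] nm: 7→5 (517.1 nm).

1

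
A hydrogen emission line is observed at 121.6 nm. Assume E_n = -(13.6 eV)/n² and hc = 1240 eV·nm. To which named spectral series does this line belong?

ΔE = 1240/121.6 = 10.20 eV.
This matches 13.6 × (1/1² − 1/2²), so n_f = 1: the Lyman series.

Lyman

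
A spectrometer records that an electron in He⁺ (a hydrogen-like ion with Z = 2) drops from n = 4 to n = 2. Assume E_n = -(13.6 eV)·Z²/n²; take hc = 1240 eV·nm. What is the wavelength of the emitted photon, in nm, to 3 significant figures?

122 nm

For Z = 2 the level energies scale as Z², so the effective Rydberg energy is 13.6 × 4 = 54.40 eV.
ΔE = 54.40 × (1/2² − 1/4²) = 54.40 × 0.1875 = 10.20 eV.
λ = hc/ΔE = 1240 / 10.20 = 122 nm.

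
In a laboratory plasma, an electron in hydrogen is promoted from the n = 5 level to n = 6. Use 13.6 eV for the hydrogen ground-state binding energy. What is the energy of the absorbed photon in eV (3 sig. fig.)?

E_6 = −13.60/36 = −0.3778 eV and E_5 = −13.60/25 = −0.5440 eV.
The photon energy is |E_6 − E_5| = 0.166 eV.

0.166 eV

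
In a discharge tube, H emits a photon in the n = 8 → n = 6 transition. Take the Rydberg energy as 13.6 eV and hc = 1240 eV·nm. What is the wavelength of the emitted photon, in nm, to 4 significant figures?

7503 nm

ΔE = 13.60 × (1/6² − 1/8²) = 13.60 × 0.01215 = 0.1653 eV.
λ = hc/ΔE = 1240 / 0.1653 = 7503 nm.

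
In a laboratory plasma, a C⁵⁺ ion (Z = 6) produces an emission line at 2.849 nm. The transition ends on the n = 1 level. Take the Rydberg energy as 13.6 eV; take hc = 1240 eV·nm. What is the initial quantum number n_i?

n_i = 3

The photon energy is ΔE = hc/λ = 1240 / 2.849 = 435.2 eV.
With Z = 6, ΔE = 489.6 × (1/n_f² − 1/n_i²), so 1/n_f² − 1/n_i² = 0.8890.
With n_f = 1: 1/n_i² = 1/1 − 0.8890 = 0.1110, so n_i ≈ 3.00.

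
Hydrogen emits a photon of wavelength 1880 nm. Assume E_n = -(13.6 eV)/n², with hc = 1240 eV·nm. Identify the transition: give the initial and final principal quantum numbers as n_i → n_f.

The photon energy is ΔE = hc/λ = 1240 / 1880 = 0.6596 eV.
With Z = 1, ΔE = 13.60 × (1/n_f² − 1/n_i²), so 1/n_f² − 1/n_i² = 0.04850.
Trying n_f = 3 gives 1/n_i² = 0.06261, i.e. n_i ≈ 4; this pair matches.

n_i = 4, n_f = 3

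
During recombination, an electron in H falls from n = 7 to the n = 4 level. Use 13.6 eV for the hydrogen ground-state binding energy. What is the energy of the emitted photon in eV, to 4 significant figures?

E_7 = −13.60/49 = −0.2776 eV and E_4 = −13.60/16 = −0.8500 eV.
The photon energy is |E_7 − E_4| = 0.5724 eV.

0.5724 eV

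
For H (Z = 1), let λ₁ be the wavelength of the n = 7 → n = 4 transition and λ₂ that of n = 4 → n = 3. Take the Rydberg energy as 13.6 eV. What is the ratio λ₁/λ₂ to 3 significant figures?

λ ∝ 1/ΔE ∝ 1/(1/n_f² − 1/n_i²), and the Z² and hc factors cancel in the ratio.
λ₁/λ₂ = (1/3² − 1/4²)/(1/4² − 1/7²) = 0.04861/0.04209 = 1.15.

1.15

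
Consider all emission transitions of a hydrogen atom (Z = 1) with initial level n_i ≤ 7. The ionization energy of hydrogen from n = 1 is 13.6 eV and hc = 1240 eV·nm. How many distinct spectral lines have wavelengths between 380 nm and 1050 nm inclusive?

Enumerate all n_i → n_f pairs with 1 ≤ n_f < n_i ≤ 7 and compute λ = 1240 / [13.6·1·(1/n_f² − 1/n_i²)].
Lines falling in [380, 1050] nm: 7→2 (397.1 nm), 6→2 (410.3 nm), 5→2 (434.2 nm), 4→2 (486.3 nm), 3→2 (656.5 nm), 7→3 (1005 nm).

6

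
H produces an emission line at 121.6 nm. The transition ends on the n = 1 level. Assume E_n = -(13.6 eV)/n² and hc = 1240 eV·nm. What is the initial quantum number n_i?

n_i = 2

The photon energy is ΔE = hc/λ = 1240 / 121.6 = 10.20 eV.
With Z = 1, ΔE = 13.60 × (1/n_f² − 1/n_i²), so 1/n_f² − 1/n_i² = 0.7498.
With n_f = 1: 1/n_i² = 1/1 − 0.7498 = 0.2502, so n_i ≈ 2.00.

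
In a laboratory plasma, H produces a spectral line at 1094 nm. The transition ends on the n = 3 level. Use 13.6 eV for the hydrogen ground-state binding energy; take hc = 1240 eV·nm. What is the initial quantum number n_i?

n_i = 6

The photon energy is ΔE = hc/λ = 1240 / 1094 = 1.133 eV.
With Z = 1, ΔE = 13.60 × (1/n_f² − 1/n_i²), so 1/n_f² − 1/n_i² = 0.08334.
With n_f = 3: 1/n_i² = 1/9 − 0.08334 = 0.02777, so n_i ≈ 6.00.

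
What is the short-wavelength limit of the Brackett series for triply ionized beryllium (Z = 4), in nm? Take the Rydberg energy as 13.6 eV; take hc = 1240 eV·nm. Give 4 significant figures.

91.18 nm

The Brackett series has lower level n_f = 4; the series limit corresponds to n_i → ∞.
ΔE_max = 13.6 × 16 / 4² = 13.60 eV.
λ_min = 1240 / 13.60 = 91.18 nm.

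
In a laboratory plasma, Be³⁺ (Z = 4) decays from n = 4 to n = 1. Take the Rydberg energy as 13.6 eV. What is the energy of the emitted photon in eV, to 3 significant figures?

204 eV

The Bohr energies scale as Z², so for Z = 4: E_n = −217.6/n² eV.
E_4 = −217.6/16 = −13.60 eV and E_1 = −217.6/1 = −217.6 eV.
The photon energy is |E_4 − E_1| = 204 eV.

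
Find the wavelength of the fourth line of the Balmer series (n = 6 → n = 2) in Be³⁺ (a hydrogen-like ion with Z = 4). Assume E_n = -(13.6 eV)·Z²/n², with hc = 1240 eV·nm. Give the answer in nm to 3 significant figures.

The Balmer series terminates on n_f = 2; the fourth line has n_i = 2+4 = 6.
ΔE = 217.6 × (1/2² − 1/6²) = 48.36 eV.
λ = 1240 / 48.36 = 25.6 nm.

25.6 nm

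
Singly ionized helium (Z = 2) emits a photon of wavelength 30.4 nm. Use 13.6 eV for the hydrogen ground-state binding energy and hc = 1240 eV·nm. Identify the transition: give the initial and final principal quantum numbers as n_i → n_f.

n_i = 2, n_f = 1

The photon energy is ΔE = hc/λ = 1240 / 30.4 = 40.79 eV.
With Z = 2, ΔE = 54.40 × (1/n_f² − 1/n_i²), so 1/n_f² − 1/n_i² = 0.7498.
Trying n_f = 1 gives 1/n_i² = 0.2502, i.e. n_i ≈ 2; this pair matches.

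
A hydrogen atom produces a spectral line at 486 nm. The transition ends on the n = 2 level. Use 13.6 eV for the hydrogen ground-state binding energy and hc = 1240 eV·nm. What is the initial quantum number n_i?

The photon energy is ΔE = hc/λ = 1240 / 486 = 2.551 eV.
With Z = 1, ΔE = 13.60 × (1/n_f² − 1/n_i²), so 1/n_f² − 1/n_i² = 0.1876.
With n_f = 2: 1/n_i² = 1/4 − 0.1876 = 0.06239, so n_i ≈ 4.00.

n_i = 4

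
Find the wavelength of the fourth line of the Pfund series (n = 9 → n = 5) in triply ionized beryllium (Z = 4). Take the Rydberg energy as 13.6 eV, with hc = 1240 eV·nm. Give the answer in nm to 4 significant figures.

206.1 nm

The Pfund series terminates on n_f = 5; the fourth line has n_i = 5+4 = 9.
ΔE = 217.6 × (1/5² − 1/9²) = 6.018 eV.
λ = 1240 / 6.018 = 206.1 nm.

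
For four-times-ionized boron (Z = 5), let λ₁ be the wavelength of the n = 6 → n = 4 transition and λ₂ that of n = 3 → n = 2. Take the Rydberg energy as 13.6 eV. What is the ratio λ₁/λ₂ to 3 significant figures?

λ ∝ 1/ΔE ∝ 1/(1/n_f² − 1/n_i²), and the Z² and hc factors cancel in the ratio.
λ₁/λ₂ = (1/2² − 1/3²)/(1/4² − 1/6²) = 0.1389/0.03472 = 4.00.

4.00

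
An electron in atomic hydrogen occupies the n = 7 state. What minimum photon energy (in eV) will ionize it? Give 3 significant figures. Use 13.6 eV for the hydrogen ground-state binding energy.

0.278 eV

E_7 = −13.60/49 = −0.278 eV, so ionization (to E = 0) requires 0.278 eV.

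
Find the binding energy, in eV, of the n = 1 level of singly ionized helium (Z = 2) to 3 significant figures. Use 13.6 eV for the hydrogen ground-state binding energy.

E_n = −13.6 Z²/n² = −54.40/n² eV for Z = 2.
E_1 = −54.40/1 = −54.4 eV, so ionization (to E = 0) requires 54.4 eV.

54.4 eV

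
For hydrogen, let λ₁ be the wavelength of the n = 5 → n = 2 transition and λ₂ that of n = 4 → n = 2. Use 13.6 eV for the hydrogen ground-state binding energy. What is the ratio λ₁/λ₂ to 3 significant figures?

0.893

λ ∝ 1/ΔE ∝ 1/(1/n_f² − 1/n_i²), and the Z² and hc factors cancel in the ratio.
λ₁/λ₂ = (1/2² − 1/4²)/(1/2² − 1/5²) = 0.1875/0.2100 = 0.893.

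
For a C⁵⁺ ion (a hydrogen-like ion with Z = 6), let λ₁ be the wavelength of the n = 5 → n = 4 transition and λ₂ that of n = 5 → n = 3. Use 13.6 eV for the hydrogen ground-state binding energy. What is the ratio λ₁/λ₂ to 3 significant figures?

λ ∝ 1/ΔE ∝ 1/(1/n_f² − 1/n_i²), and the Z² and hc factors cancel in the ratio.
λ₁/λ₂ = (1/3² − 1/5²)/(1/4² − 1/5²) = 0.07111/0.02250 = 3.16.

3.16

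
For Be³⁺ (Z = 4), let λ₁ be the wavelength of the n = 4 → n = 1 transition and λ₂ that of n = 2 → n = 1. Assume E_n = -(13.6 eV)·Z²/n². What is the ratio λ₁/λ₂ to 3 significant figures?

λ ∝ 1/ΔE ∝ 1/(1/n_f² − 1/n_i²), and the Z² and hc factors cancel in the ratio.
λ₁/λ₂ = (1/1² − 1/2²)/(1/1² − 1/4²) = 0.7500/0.9375 = 0.800.

0.800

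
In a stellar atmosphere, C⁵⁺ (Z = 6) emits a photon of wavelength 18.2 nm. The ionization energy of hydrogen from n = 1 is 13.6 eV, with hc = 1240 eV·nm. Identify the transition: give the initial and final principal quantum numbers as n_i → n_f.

The photon energy is ΔE = hc/λ = 1240 / 18.2 = 68.13 eV.
With Z = 6, ΔE = 489.6 × (1/n_f² − 1/n_i²), so 1/n_f² − 1/n_i² = 0.1392.
Trying n_f = 2 gives 1/n_i² = 0.1108, i.e. n_i ≈ 3; this pair matches.

n_i = 3, n_f = 2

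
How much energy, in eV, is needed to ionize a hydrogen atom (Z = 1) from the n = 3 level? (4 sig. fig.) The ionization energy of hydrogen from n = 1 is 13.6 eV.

1.511 eV

E_3 = −13.60/9 = −1.511 eV, so ionization (to E = 0) requires 1.511 eV.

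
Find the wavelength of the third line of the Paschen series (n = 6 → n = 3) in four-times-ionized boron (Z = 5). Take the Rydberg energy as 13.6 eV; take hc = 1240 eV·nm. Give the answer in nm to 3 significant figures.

43.8 nm

The Paschen series terminates on n_f = 3; the third line has n_i = 3+3 = 6.
ΔE = 340.0 × (1/3² − 1/6²) = 28.33 eV.
λ = 1240 / 28.33 = 43.8 nm.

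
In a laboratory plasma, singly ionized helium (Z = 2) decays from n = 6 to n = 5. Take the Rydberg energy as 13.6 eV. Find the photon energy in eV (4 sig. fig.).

0.6649 eV

The Bohr energies scale as Z², so for Z = 2: E_n = −54.40/n² eV.
E_6 = −54.40/36 = −1.511 eV and E_5 = −54.40/25 = −2.176 eV.
The photon energy is |E_6 − E_5| = 0.6649 eV.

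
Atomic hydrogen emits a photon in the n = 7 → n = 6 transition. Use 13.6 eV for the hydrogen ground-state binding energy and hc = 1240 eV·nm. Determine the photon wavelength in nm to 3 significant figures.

12400 nm

ΔE = 13.60 × (1/6² − 1/7²) = 13.60 × 0.007370 = 0.1002 eV.
λ = hc/ΔE = 1240 / 0.1002 = 12400 nm.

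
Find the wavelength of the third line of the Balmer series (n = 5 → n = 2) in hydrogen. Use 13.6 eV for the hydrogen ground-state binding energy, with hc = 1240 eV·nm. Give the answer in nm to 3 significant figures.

434 nm

The Balmer series terminates on n_f = 2; the third line has n_i = 2+3 = 5.
ΔE = 13.60 × (1/2² − 1/5²) = 2.856 eV.
λ = 1240 / 2.856 = 434 nm.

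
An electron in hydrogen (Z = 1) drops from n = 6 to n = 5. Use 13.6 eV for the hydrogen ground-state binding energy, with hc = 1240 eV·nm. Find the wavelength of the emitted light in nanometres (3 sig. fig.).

ΔE = 13.60 × (1/5² − 1/6²) = 13.60 × 0.01222 = 0.1662 eV.
λ = hc/ΔE = 1240 / 0.1662 = 7460 nm.

7460 nm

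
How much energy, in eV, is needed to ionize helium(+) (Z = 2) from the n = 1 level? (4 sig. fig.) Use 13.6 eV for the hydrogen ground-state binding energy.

E_n = −13.6 Z²/n² = −54.40/n² eV for Z = 2.
E_1 = −54.40/1 = −54.40 eV, so ionization (to E = 0) requires 54.40 eV.

54.40 eV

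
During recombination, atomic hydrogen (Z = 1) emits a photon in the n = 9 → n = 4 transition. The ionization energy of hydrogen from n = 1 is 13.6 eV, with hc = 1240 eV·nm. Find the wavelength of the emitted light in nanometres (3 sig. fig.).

1820 nm

ΔE = 13.60 × (1/4² − 1/9²) = 13.60 × 0.05015 = 0.6821 eV.
λ = hc/ΔE = 1240 / 0.6821 = 1820 nm.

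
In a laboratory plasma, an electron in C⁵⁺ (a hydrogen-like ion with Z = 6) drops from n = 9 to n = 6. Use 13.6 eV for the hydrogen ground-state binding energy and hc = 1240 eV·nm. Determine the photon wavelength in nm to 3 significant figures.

For Z = 6 the level energies scale as Z², so the effective Rydberg energy is 13.6 × 36 = 489.6 eV.
ΔE = 489.6 × (1/6² − 1/9²) = 489.6 × 0.01543 = 7.556 eV.
λ = hc/ΔE = 1240 / 7.556 = 164 nm.

164 nm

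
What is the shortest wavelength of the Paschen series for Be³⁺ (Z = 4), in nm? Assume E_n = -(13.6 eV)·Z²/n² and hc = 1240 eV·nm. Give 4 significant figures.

The Paschen series has lower level n_f = 3; the series limit corresponds to n_i → ∞.
ΔE_max = 13.6 × 16 / 3² = 24.18 eV.
λ_min = 1240 / 24.18 = 51.29 nm.

51.29 nm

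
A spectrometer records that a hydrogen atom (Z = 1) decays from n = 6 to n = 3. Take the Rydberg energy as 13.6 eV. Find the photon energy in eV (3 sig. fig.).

E_6 = −13.60/36 = −0.3778 eV and E_3 = −13.60/9 = −1.511 eV.
The photon energy is |E_6 − E_3| = 1.13 eV.

1.13 eV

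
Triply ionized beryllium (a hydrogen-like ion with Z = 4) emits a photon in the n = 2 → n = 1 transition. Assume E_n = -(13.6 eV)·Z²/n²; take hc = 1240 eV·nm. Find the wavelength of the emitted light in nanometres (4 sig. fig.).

7.598 nm

For Z = 4 the level energies scale as Z², so the effective Rydberg energy is 13.6 × 16 = 217.6 eV.
ΔE = 217.6 × (1/1² − 1/2²) = 217.6 × 0.7500 = 163.2 eV.
λ = hc/ΔE = 1240 / 163.2 = 7.598 nm.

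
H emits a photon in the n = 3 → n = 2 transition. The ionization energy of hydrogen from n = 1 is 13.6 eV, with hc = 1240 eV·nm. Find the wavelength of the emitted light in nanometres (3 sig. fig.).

656 nm

ΔE = 13.60 × (1/2² − 1/3²) = 13.60 × 0.1389 = 1.889 eV.
λ = hc/ΔE = 1240 / 1.889 = 656 nm.
This line belongs to the Balmer series.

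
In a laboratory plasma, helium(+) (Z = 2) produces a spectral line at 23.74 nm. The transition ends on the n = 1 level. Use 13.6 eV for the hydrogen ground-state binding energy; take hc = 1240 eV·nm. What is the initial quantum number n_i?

The photon energy is ΔE = hc/λ = 1240 / 23.74 = 52.23 eV.
With Z = 2, ΔE = 54.40 × (1/n_f² − 1/n_i²), so 1/n_f² − 1/n_i² = 0.9602.
With n_f = 1: 1/n_i² = 1/1 − 0.9602 = 0.03984, so n_i ≈ 5.01.

n_i = 5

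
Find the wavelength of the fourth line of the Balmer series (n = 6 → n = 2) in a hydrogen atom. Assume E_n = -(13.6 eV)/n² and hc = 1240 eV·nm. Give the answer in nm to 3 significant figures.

410 nm

The Balmer series terminates on n_f = 2; the fourth line has n_i = 2+4 = 6.
ΔE = 13.60 × (1/2² − 1/6²) = 3.022 eV.
λ = 1240 / 3.022 = 410 nm.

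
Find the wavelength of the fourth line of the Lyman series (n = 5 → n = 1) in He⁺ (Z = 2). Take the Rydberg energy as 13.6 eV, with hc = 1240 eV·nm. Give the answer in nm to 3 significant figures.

23.7 nm

The Lyman series terminates on n_f = 1; the fourth line has n_i = 1+4 = 5.
ΔE = 54.40 × (1/1² − 1/5²) = 52.22 eV.
λ = 1240 / 52.22 = 23.7 nm.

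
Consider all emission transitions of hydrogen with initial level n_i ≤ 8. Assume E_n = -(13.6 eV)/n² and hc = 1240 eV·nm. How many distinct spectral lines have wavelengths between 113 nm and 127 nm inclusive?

1

Enumerate all n_i → n_f pairs with 1 ≤ n_f < n_i ≤ 8 and compute λ = 1240 / [13.6·1·(1/n_f² − 1/n_i²)].
Lines falling in [113, 127] nm: 2→1 (121.6 nm).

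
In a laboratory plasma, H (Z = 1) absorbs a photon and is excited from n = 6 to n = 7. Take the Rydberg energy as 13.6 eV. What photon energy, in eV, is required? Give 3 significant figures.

E_7 = −13.60/49 = −0.2776 eV and E_6 = −13.60/36 = −0.3778 eV.
The photon energy is |E_7 − E_6| = 0.100 eV.

0.100 eV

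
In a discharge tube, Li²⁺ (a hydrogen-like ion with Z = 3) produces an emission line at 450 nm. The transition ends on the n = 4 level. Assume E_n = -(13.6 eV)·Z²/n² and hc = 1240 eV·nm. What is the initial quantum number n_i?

n_i = 5

The photon energy is ΔE = hc/λ = 1240 / 450 = 2.756 eV.
With Z = 3, ΔE = 122.4 × (1/n_f² − 1/n_i²), so 1/n_f² − 1/n_i² = 0.02251.
With n_f = 4: 1/n_i² = 1/16 − 0.02251 = 0.03999, so n_i ≈ 5.00.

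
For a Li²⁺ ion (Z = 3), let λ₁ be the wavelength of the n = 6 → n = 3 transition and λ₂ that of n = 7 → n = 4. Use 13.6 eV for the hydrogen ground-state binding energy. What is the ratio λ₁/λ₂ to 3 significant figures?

0.505

λ ∝ 1/ΔE ∝ 1/(1/n_f² − 1/n_i²), and the Z² and hc factors cancel in the ratio.
λ₁/λ₂ = (1/4² − 1/7²)/(1/3² − 1/6²) = 0.04209/0.08333 = 0.505.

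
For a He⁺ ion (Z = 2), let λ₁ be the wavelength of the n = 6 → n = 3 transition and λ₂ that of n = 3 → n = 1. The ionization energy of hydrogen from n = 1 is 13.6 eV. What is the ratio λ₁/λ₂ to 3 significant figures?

λ ∝ 1/ΔE ∝ 1/(1/n_f² − 1/n_i²), and the Z² and hc factors cancel in the ratio.
λ₁/λ₂ = (1/1² − 1/3²)/(1/3² − 1/6²) = 0.8889/0.08333 = 10.7.

10.7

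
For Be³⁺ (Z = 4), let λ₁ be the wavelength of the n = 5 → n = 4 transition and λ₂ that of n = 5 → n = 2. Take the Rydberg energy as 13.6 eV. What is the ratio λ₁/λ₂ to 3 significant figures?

λ ∝ 1/ΔE ∝ 1/(1/n_f² − 1/n_i²), and the Z² and hc factors cancel in the ratio.
λ₁/λ₂ = (1/2² − 1/5²)/(1/4² − 1/5²) = 0.2100/0.02250 = 9.33.

9.33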